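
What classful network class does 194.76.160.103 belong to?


First octet: 194
Binary: 11000010
110xxxxx -> Class C (192-223)
Class C, default mask 255.255.255.0 (/24)


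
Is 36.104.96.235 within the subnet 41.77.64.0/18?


Subnet network: 41.77.64.0
Test IP AND mask: 36.104.64.0
No, 36.104.96.235 is not in 41.77.64.0/18


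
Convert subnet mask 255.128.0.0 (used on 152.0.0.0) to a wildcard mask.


Subnet mask: 255.128.0.0
Wildcard = 255.255.255.255 - subnet mask
255 - 255 = 0
255 - 128 = 127
255 - 0 = 255
255 - 0 = 255
Wildcard: 0.127.255.255


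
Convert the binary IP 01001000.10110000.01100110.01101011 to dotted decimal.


01001000 = 72
10110000 = 176
01100110 = 102
01101011 = 107
IP: 72.176.102.107


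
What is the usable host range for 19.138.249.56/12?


Network: 19.128.0.0
Broadcast: 19.143.255.255
First usable = network + 1
Last usable = broadcast - 1
Range: 19.128.0.1 to 19.143.255.254


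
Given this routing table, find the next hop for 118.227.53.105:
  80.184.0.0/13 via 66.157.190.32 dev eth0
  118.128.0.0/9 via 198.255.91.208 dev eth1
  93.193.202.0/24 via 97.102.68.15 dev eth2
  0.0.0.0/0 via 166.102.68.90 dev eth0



Longest prefix match for 118.227.53.105:
  /13 80.184.0.0: no
  /9 118.128.0.0: MATCH
  /24 93.193.202.0: no
  /0 0.0.0.0: MATCH
Selected: next-hop 198.255.91.208 via eth1 (matched /9)


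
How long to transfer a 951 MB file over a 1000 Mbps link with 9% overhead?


Effective throughput = 1000 * (1 - 9/100) = 910 Mbps
File size in Mb = 951 * 8 = 7608 Mb
Time = 7608 / 910
Time = 8.3604 seconds


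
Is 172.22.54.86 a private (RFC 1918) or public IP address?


RFC 1918 private ranges:
  10.0.0.0/8 (10.0.0.0 - 10.255.255.255)
  172.16.0.0/12 (172.16.0.0 - 172.31.255.255)
  192.168.0.0/16 (192.168.0.0 - 192.168.255.255)
Private (in 172.16.0.0/12)


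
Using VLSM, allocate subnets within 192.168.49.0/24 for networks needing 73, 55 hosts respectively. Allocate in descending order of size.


73 hosts -> /25 (126 usable): 192.168.49.0/25
55 hosts -> /26 (62 usable): 192.168.49.128/26
Allocation: 192.168.49.0/25 (73 hosts, 126 usable); 192.168.49.128/26 (55 hosts, 62 usable)


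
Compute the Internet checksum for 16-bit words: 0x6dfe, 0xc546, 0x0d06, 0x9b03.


Sum all words (with carry folding):
+ 0x6dfe = 0x6dfe
+ 0xc546 = 0x3345
+ 0x0d06 = 0x404b
+ 0x9b03 = 0xdb4e
One's complement: ~0xdb4e
Checksum = 0x24b1


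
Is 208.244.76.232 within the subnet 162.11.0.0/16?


Subnet network: 162.11.0.0
Test IP AND mask: 208.244.0.0
No, 208.244.76.232 is not in 162.11.0.0/16


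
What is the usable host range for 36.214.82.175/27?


Network: 36.214.82.160
Broadcast: 36.214.82.191
First usable = network + 1
Last usable = broadcast - 1
Range: 36.214.82.161 to 36.214.82.190


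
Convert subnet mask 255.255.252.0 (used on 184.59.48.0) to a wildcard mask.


Subnet mask: 255.255.252.0
Wildcard = 255.255.255.255 - subnet mask
255 - 255 = 0
255 - 255 = 0
255 - 252 = 3
255 - 0 = 255
Wildcard: 0.0.3.255


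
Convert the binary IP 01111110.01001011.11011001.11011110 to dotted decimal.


01111110 = 126
01001011 = 75
11011001 = 217
11011110 = 222
IP: 126.75.217.222


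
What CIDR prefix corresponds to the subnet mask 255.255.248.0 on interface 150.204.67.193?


Binary: 11111111.11111111.11111000.00000000
Count leading 1s
Prefix: /21


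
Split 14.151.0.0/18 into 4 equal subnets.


New prefix = 18 + 2 = 20
Each subnet has 4096 addresses
  14.151.0.0/20
  14.151.16.0/20
  14.151.32.0/20
  14.151.48.0/20
Subnets: 14.151.0.0/20, 14.151.16.0/20, 14.151.32.0/20, 14.151.48.0/20


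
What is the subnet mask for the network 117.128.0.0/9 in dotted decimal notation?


/9 means 9 network bits, 23 host bits
Binary: 11111111100000000000000000000000
Mask: 255.128.0.0


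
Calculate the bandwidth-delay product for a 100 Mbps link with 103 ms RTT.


BDP = bandwidth * RTT
= 100 Mbps * 103 ms
= 100 * 1e6 * 103 / 1000 bits
= 10300000 bits
= 1287500 bytes
= 1257.3242 KB
BDP = 10300000 bits (1287500 bytes)


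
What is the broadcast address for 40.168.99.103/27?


Network: 40.168.99.96/27
Host bits = 5
Set all host bits to 1:
Broadcast: 40.168.99.127


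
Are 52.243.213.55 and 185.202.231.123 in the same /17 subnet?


Mask: 255.255.128.0
52.243.213.55 AND mask = 52.243.128.0
185.202.231.123 AND mask = 185.202.128.0
No, different subnets (52.243.128.0 vs 185.202.128.0)


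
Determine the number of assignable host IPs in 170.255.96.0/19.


Host bits = 32 - 19 = 13
Total addresses = 2^13 = 8192
Usable = total - 2 (network and broadcast)
Usable hosts: 8190


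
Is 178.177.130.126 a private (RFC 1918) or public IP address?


RFC 1918 private ranges:
  10.0.0.0/8 (10.0.0.0 - 10.255.255.255)
  172.16.0.0/12 (172.16.0.0 - 172.31.255.255)
  192.168.0.0/16 (192.168.0.0 - 192.168.255.255)
Public (not in any RFC 1918 range)


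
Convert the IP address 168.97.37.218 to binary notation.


168 = 10101000
97 = 01100001
37 = 00100101
218 = 11011010
Binary: 10101000.01100001.00100101.11011010


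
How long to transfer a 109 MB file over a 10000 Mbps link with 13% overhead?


Effective throughput = 10000 * (1 - 13/100) = 8700 Mbps
File size in Mb = 109 * 8 = 872 Mb
Time = 872 / 8700
Time = 0.1002 seconds


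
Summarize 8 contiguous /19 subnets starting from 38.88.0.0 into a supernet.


Original prefix: /19
Number of subnets: 8 = 2^3
New prefix = 19 - 3 = 16
Supernet: 38.88.0.0/16


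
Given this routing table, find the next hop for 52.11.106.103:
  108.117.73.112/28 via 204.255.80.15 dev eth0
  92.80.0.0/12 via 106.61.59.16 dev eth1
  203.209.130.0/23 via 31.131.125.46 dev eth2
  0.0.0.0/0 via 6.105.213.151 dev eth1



Longest prefix match for 52.11.106.103:
  /28 108.117.73.112: no
  /12 92.80.0.0: no
  /23 203.209.130.0: no
  /0 0.0.0.0: MATCH
Selected: next-hop 6.105.213.151 via eth1 (matched /0)


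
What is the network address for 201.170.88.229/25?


IP:   11001001.10101010.01011000.11100101
Mask: 11111111.11111111.11111111.10000000
AND operation:
Net:  11001001.10101010.01011000.10000000
Network: 201.170.88.128/25


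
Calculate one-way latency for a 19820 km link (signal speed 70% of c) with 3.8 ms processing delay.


Speed = 0.7 * 3e5 km/s = 210000 km/s
Propagation delay = 19820 / 210000 = 0.0944 s = 94.381 ms
Processing delay = 3.8 ms
Total one-way latency = 98.181 ms


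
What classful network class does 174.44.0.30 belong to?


First octet: 174
Binary: 10101110
10xxxxxx -> Class B (128-191)
Class B, default mask 255.255.0.0 (/16)


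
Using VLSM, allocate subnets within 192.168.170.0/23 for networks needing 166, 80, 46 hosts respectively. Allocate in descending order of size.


166 hosts -> /24 (254 usable): 192.168.170.0/24
80 hosts -> /25 (126 usable): 192.168.171.0/25
46 hosts -> /26 (62 usable): 192.168.171.128/26
Allocation: 192.168.170.0/24 (166 hosts, 254 usable); 192.168.171.0/25 (80 hosts, 126 usable); 192.168.171.128/26 (46 hosts, 62 usable)


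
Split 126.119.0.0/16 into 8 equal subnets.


New prefix = 16 + 3 = 19
Each subnet has 8192 addresses
  126.119.0.0/19
  126.119.32.0/19
  126.119.64.0/19
  126.119.96.0/19
  126.119.128.0/19
  126.119.160.0/19
  126.119.192.0/19
  126.119.224.0/19
Subnets: 126.119.0.0/19, 126.119.32.0/19, 126.119.64.0/19, 126.119.96.0/19, 126.119.128.0/19, 126.119.160.0/19, 126.119.192.0/19, 126.119.224.0/19


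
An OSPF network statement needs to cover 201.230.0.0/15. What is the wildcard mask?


Subnet mask: 255.254.0.0
Wildcard = 255.255.255.255 - subnet mask
255 - 255 = 0
255 - 254 = 1
255 - 0 = 255
255 - 0 = 255
Wildcard: 0.1.255.255


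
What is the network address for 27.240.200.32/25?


IP:   00011011.11110000.11001000.00100000
Mask: 11111111.11111111.11111111.10000000
AND operation:
Net:  00011011.11110000.11001000.00000000
Network: 27.240.200.0/25


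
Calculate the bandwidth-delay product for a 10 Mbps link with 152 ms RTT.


BDP = bandwidth * RTT
= 10 Mbps * 152 ms
= 10 * 1e6 * 152 / 1000 bits
= 1520000 bits
= 190000 bytes
= 185.5469 KB
BDP = 1520000 bits (190000 bytes)


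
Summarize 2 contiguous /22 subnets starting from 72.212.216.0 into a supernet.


Original prefix: /22
Number of subnets: 2 = 2^1
New prefix = 22 - 1 = 21
Supernet: 72.212.216.0/21


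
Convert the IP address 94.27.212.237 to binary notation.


94 = 01011110
27 = 00011011
212 = 11010100
237 = 11101101
Binary: 01011110.00011011.11010100.11101101


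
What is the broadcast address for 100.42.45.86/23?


Network: 100.42.44.0/23
Host bits = 9
Set all host bits to 1:
Broadcast: 100.42.45.255


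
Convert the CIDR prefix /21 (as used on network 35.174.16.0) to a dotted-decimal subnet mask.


/21 means 21 network bits, 11 host bits
Binary: 11111111111111111111100000000000
Mask: 255.255.248.0


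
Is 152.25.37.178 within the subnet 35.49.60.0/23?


Subnet network: 35.49.60.0
Test IP AND mask: 152.25.36.0
No, 152.25.37.178 is not in 35.49.60.0/23


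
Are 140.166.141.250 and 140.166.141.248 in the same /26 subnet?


Mask: 255.255.255.192
140.166.141.250 AND mask = 140.166.141.192
140.166.141.248 AND mask = 140.166.141.192
Yes, same subnet (140.166.141.192)


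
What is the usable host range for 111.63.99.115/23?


Network: 111.63.98.0
Broadcast: 111.63.99.255
First usable = network + 1
Last usable = broadcast - 1
Range: 111.63.98.1 to 111.63.99.254


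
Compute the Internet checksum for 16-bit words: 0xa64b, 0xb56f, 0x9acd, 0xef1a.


Sum all words (with carry folding):
+ 0xa64b = 0xa64b
+ 0xb56f = 0x5bbb
+ 0x9acd = 0xf688
+ 0xef1a = 0xe5a3
One's complement: ~0xe5a3
Checksum = 0x1a5c


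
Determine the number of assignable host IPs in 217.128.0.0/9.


Host bits = 32 - 9 = 23
Total addresses = 2^23 = 8388608
Usable = total - 2 (network and broadcast)
Usable hosts: 8388606


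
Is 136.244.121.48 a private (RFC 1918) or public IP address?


RFC 1918 private ranges:
  10.0.0.0/8 (10.0.0.0 - 10.255.255.255)
  172.16.0.0/12 (172.16.0.0 - 172.31.255.255)
  192.168.0.0/16 (192.168.0.0 - 192.168.255.255)
Public (not in any RFC 1918 range)


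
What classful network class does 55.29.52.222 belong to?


First octet: 55
Binary: 00110111
0xxxxxxx -> Class A (1-126)
Class A, default mask 255.0.0.0 (/8)


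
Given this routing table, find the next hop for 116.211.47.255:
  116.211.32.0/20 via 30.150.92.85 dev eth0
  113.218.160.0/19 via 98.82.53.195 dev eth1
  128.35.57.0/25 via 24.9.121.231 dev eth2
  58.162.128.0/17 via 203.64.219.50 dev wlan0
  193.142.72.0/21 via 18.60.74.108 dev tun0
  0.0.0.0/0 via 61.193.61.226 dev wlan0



Longest prefix match for 116.211.47.255:
  /20 116.211.32.0: MATCH
  /19 113.218.160.0: no
  /25 128.35.57.0: no
  /17 58.162.128.0: no
  /21 193.142.72.0: no
  /0 0.0.0.0: MATCH
Selected: next-hop 30.150.92.85 via eth0 (matched /20)


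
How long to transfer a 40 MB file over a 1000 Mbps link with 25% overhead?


Effective throughput = 1000 * (1 - 25/100) = 750 Mbps
File size in Mb = 40 * 8 = 320 Mb
Time = 320 / 750
Time = 0.4267 seconds


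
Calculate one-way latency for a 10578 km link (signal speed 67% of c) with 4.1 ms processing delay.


Speed = 0.67 * 3e5 km/s = 201000 km/s
Propagation delay = 10578 / 201000 = 0.0526 s = 52.6269 ms
Processing delay = 4.1 ms
Total one-way latency = 56.7269 ms


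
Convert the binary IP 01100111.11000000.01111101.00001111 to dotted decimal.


01100111 = 103
11000000 = 192
01111101 = 125
00001111 = 15
IP: 103.192.125.15


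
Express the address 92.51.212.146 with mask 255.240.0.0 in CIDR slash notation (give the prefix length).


Binary: 11111111.11110000.00000000.00000000
Count leading 1s
Prefix: /12


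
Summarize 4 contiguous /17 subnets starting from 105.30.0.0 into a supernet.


Original prefix: /17
Number of subnets: 4 = 2^2
New prefix = 17 - 2 = 15
Supernet: 105.30.0.0/15


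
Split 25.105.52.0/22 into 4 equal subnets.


New prefix = 22 + 2 = 24
Each subnet has 256 addresses
  25.105.52.0/24
  25.105.53.0/24
  25.105.54.0/24
  25.105.55.0/24
Subnets: 25.105.52.0/24, 25.105.53.0/24, 25.105.54.0/24, 25.105.55.0/24


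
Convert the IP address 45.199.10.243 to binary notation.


45 = 00101101
199 = 11000111
10 = 00001010
243 = 11110011
Binary: 00101101.11000111.00001010.11110011


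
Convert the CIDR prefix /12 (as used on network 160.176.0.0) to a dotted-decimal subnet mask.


/12 means 12 network bits, 20 host bits
Binary: 11111111111100000000000000000000
Mask: 255.240.0.0


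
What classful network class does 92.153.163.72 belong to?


First octet: 92
Binary: 01011100
0xxxxxxx -> Class A (1-126)
Class A, default mask 255.0.0.0 (/8)


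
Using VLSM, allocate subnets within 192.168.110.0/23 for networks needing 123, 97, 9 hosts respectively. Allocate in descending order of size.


123 hosts -> /25 (126 usable): 192.168.110.0/25
97 hosts -> /25 (126 usable): 192.168.110.128/25
9 hosts -> /28 (14 usable): 192.168.111.0/28
Allocation: 192.168.110.0/25 (123 hosts, 126 usable); 192.168.110.128/25 (97 hosts, 126 usable); 192.168.111.0/28 (9 hosts, 14 usable)


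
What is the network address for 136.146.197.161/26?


IP:   10001000.10010010.11000101.10100001
Mask: 11111111.11111111.11111111.11000000
AND operation:
Net:  10001000.10010010.11000101.10000000
Network: 136.146.197.128/26


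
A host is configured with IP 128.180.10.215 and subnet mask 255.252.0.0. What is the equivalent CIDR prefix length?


Binary: 11111111.11111100.00000000.00000000
Count leading 1s
Prefix: /14


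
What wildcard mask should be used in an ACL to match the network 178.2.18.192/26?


Subnet mask: 255.255.255.192
Wildcard = 255.255.255.255 - subnet mask
255 - 255 = 0
255 - 255 = 0
255 - 255 = 0
255 - 192 = 63
Wildcard: 0.0.0.63


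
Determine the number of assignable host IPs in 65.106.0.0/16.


Host bits = 32 - 16 = 16
Total addresses = 2^16 = 65536
Usable = total - 2 (network and broadcast)
Usable hosts: 65534


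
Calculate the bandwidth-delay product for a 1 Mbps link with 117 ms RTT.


BDP = bandwidth * RTT
= 1 Mbps * 117 ms
= 1 * 1e6 * 117 / 1000 bits
= 117000 bits
= 14625 bytes
= 14.2822 KB
BDP = 117000 bits (14625 bytes)


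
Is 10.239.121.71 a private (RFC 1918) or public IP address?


RFC 1918 private ranges:
  10.0.0.0/8 (10.0.0.0 - 10.255.255.255)
  172.16.0.0/12 (172.16.0.0 - 172.31.255.255)
  192.168.0.0/16 (192.168.0.0 - 192.168.255.255)
Private (in 10.0.0.0/8)


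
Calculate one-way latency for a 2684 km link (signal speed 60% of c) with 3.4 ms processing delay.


Speed = 0.6 * 3e5 km/s = 180000 km/s
Propagation delay = 2684 / 180000 = 0.0149 s = 14.9111 ms
Processing delay = 3.4 ms
Total one-way latency = 18.3111 ms


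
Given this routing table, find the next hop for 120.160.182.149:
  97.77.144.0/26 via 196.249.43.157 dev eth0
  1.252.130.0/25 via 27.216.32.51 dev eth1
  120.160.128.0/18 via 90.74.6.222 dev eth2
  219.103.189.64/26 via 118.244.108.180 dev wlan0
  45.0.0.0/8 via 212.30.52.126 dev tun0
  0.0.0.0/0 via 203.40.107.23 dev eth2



Longest prefix match for 120.160.182.149:
  /26 97.77.144.0: no
  /25 1.252.130.0: no
  /18 120.160.128.0: MATCH
  /26 219.103.189.64: no
  /8 45.0.0.0: no
  /0 0.0.0.0: MATCH
Selected: next-hop 90.74.6.222 via eth2 (matched /18)


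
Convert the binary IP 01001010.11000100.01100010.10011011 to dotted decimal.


01001010 = 74
11000100 = 196
01100010 = 98
10011011 = 155
IP: 74.196.98.155


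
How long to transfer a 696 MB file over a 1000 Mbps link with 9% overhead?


Effective throughput = 1000 * (1 - 9/100) = 910 Mbps
File size in Mb = 696 * 8 = 5568 Mb
Time = 5568 / 910
Time = 6.1187 seconds


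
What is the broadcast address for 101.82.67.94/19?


Network: 101.82.64.0/19
Host bits = 13
Set all host bits to 1:
Broadcast: 101.82.95.255


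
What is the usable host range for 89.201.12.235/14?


Network: 89.200.0.0
Broadcast: 89.203.255.255
First usable = network + 1
Last usable = broadcast - 1
Range: 89.200.0.1 to 89.203.255.254


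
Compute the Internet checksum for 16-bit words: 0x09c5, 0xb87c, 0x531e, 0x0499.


Sum all words (with carry folding):
+ 0x09c5 = 0x09c5
+ 0xb87c = 0xc241
+ 0x531e = 0x1560
+ 0x0499 = 0x19f9
One's complement: ~0x19f9
Checksum = 0xe606


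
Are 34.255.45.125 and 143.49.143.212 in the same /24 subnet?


Mask: 255.255.255.0
34.255.45.125 AND mask = 34.255.45.0
143.49.143.212 AND mask = 143.49.143.0
No, different subnets (34.255.45.0 vs 143.49.143.0)


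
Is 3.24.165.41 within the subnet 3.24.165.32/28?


Subnet network: 3.24.165.32
Test IP AND mask: 3.24.165.32
Yes, 3.24.165.41 is in 3.24.165.32/28


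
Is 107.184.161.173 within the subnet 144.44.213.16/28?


Subnet network: 144.44.213.16
Test IP AND mask: 107.184.161.160
No, 107.184.161.173 is not in 144.44.213.16/28


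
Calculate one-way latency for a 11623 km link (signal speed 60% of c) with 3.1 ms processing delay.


Speed = 0.6 * 3e5 km/s = 180000 km/s
Propagation delay = 11623 / 180000 = 0.0646 s = 64.5722 ms
Processing delay = 3.1 ms
Total one-way latency = 67.6722 ms


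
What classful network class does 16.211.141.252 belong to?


First octet: 16
Binary: 00010000
0xxxxxxx -> Class A (1-126)
Class A, default mask 255.0.0.0 (/8)


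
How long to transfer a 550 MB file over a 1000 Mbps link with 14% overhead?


Effective throughput = 1000 * (1 - 14/100) = 860 Mbps
File size in Mb = 550 * 8 = 4400 Mb
Time = 4400 / 860
Time = 5.1163 seconds


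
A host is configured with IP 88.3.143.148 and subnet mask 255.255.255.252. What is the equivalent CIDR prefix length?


Binary: 11111111.11111111.11111111.11111100
Count leading 1s
Prefix: /30


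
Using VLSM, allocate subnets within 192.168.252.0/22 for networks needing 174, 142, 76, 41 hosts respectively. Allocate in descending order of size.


174 hosts -> /24 (254 usable): 192.168.252.0/24
142 hosts -> /24 (254 usable): 192.168.253.0/24
76 hosts -> /25 (126 usable): 192.168.254.0/25
41 hosts -> /26 (62 usable): 192.168.254.128/26
Allocation: 192.168.252.0/24 (174 hosts, 254 usable); 192.168.253.0/24 (142 hosts, 254 usable); 192.168.254.0/25 (76 hosts, 126 usable); 192.168.254.128/26 (41 hosts, 62 usable)


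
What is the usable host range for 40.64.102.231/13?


Network: 40.64.0.0
Broadcast: 40.71.255.255
First usable = network + 1
Last usable = broadcast - 1
Range: 40.64.0.1 to 40.71.255.254


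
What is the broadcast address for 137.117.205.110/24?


Network: 137.117.205.0/24
Host bits = 8
Set all host bits to 1:
Broadcast: 137.117.205.255


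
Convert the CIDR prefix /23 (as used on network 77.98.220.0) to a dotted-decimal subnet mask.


/23 means 23 network bits, 9 host bits
Binary: 11111111111111111111111000000000
Mask: 255.255.254.0


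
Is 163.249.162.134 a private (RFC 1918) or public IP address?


RFC 1918 private ranges:
  10.0.0.0/8 (10.0.0.0 - 10.255.255.255)
  172.16.0.0/12 (172.16.0.0 - 172.31.255.255)
  192.168.0.0/16 (192.168.0.0 - 192.168.255.255)
Public (not in any RFC 1918 range)


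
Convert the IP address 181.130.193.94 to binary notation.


181 = 10110101
130 = 10000010
193 = 11000001
94 = 01011110
Binary: 10110101.10000010.11000001.01011110


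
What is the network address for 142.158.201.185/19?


IP:   10001110.10011110.11001001.10111001
Mask: 11111111.11111111.11100000.00000000
AND operation:
Net:  10001110.10011110.11000000.00000000
Network: 142.158.192.0/19


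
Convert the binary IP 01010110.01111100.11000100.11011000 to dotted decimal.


01010110 = 86
01111100 = 124
11000100 = 196
11011000 = 216
IP: 86.124.196.216


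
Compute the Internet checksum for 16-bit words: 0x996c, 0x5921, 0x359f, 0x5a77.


Sum all words (with carry folding):
+ 0x996c = 0x996c
+ 0x5921 = 0xf28d
+ 0x359f = 0x282d
+ 0x5a77 = 0x82a4
One's complement: ~0x82a4
Checksum = 0x7d5b


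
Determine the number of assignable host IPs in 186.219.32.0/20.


Host bits = 32 - 20 = 12
Total addresses = 2^12 = 4096
Usable = total - 2 (network and broadcast)
Usable hosts: 4094


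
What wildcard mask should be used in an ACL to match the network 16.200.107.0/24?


Subnet mask: 255.255.255.0
Wildcard = 255.255.255.255 - subnet mask
255 - 255 = 0
255 - 255 = 0
255 - 255 = 0
255 - 0 = 255
Wildcard: 0.0.0.255


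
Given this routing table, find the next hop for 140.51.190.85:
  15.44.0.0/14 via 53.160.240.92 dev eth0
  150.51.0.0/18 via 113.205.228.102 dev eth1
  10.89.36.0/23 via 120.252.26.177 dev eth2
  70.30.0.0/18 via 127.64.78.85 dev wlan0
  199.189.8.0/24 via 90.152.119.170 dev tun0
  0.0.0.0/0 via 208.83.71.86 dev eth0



Longest prefix match for 140.51.190.85:
  /14 15.44.0.0: no
  /18 150.51.0.0: no
  /23 10.89.36.0: no
  /18 70.30.0.0: no
  /24 199.189.8.0: no
  /0 0.0.0.0: MATCH
Selected: next-hop 208.83.71.86 via eth0 (matched /0)


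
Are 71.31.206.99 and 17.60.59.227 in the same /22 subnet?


Mask: 255.255.252.0
71.31.206.99 AND mask = 71.31.204.0
17.60.59.227 AND mask = 17.60.56.0
No, different subnets (71.31.204.0 vs 17.60.56.0)


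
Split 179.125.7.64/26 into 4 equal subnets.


New prefix = 26 + 2 = 28
Each subnet has 16 addresses
  179.125.7.64/28
  179.125.7.80/28
  179.125.7.96/28
  179.125.7.112/28
Subnets: 179.125.7.64/28, 179.125.7.80/28, 179.125.7.96/28, 179.125.7.112/28


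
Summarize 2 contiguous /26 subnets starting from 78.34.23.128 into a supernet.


Original prefix: /26
Number of subnets: 2 = 2^1
New prefix = 26 - 1 = 25
Supernet: 78.34.23.128/25


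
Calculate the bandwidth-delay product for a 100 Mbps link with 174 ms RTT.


BDP = bandwidth * RTT
= 100 Mbps * 174 ms
= 100 * 1e6 * 174 / 1000 bits
= 17400000 bits
= 2175000 bytes
= 2124.0234 KB
BDP = 17400000 bits (2175000 bytes)


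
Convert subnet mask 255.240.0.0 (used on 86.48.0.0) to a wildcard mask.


Subnet mask: 255.240.0.0
Wildcard = 255.255.255.255 - subnet mask
255 - 255 = 0
255 - 240 = 15
255 - 0 = 255
255 - 0 = 255
Wildcard: 0.15.255.255


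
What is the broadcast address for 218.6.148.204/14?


Network: 218.4.0.0/14
Host bits = 18
Set all host bits to 1:
Broadcast: 218.7.255.255


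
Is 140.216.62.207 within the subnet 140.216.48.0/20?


Subnet network: 140.216.48.0
Test IP AND mask: 140.216.48.0
Yes, 140.216.62.207 is in 140.216.48.0/20


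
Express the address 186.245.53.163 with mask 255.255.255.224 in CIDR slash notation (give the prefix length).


Binary: 11111111.11111111.11111111.11100000
Count leading 1s
Prefix: /27


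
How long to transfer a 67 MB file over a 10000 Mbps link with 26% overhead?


Effective throughput = 10000 * (1 - 26/100) = 7400 Mbps
File size in Mb = 67 * 8 = 536 Mb
Time = 536 / 7400
Time = 0.0724 seconds


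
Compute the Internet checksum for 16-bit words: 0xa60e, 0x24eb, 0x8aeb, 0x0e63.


Sum all words (with carry folding):
+ 0xa60e = 0xa60e
+ 0x24eb = 0xcaf9
+ 0x8aeb = 0x55e5
+ 0x0e63 = 0x6448
One's complement: ~0x6448
Checksum = 0x9bb7


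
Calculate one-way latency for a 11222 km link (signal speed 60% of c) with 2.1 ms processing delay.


Speed = 0.6 * 3e5 km/s = 180000 km/s
Propagation delay = 11222 / 180000 = 0.0623 s = 62.3444 ms
Processing delay = 2.1 ms
Total one-way latency = 64.4444 ms


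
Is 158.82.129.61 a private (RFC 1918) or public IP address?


RFC 1918 private ranges:
  10.0.0.0/8 (10.0.0.0 - 10.255.255.255)
  172.16.0.0/12 (172.16.0.0 - 172.31.255.255)
  192.168.0.0/16 (192.168.0.0 - 192.168.255.255)
Public (not in any RFC 1918 range)


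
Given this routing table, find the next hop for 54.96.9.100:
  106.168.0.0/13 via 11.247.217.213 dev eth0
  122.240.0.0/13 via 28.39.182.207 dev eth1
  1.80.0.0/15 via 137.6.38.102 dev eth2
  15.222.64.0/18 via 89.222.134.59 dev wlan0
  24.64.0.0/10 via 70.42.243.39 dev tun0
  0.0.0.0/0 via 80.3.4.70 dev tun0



Longest prefix match for 54.96.9.100:
  /13 106.168.0.0: no
  /13 122.240.0.0: no
  /15 1.80.0.0: no
  /18 15.222.64.0: no
  /10 24.64.0.0: no
  /0 0.0.0.0: MATCH
Selected: next-hop 80.3.4.70 via tun0 (matched /0)


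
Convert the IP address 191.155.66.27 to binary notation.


191 = 10111111
155 = 10011011
66 = 01000010
27 = 00011011
Binary: 10111111.10011011.01000010.00011011


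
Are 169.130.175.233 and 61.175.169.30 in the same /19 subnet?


Mask: 255.255.224.0
169.130.175.233 AND mask = 169.130.160.0
61.175.169.30 AND mask = 61.175.160.0
No, different subnets (169.130.160.0 vs 61.175.160.0)


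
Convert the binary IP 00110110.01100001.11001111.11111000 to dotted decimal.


00110110 = 54
01100001 = 97
11001111 = 207
11111000 = 248
IP: 54.97.207.248


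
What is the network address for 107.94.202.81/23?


IP:   01101011.01011110.11001010.01010001
Mask: 11111111.11111111.11111110.00000000
AND operation:
Net:  01101011.01011110.11001010.00000000
Network: 107.94.202.0/23


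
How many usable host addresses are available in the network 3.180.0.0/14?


Host bits = 32 - 14 = 18
Total addresses = 2^18 = 262144
Usable = total - 2 (network and broadcast)
Usable hosts: 262142


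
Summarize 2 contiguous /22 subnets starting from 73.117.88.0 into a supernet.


Original prefix: /22
Number of subnets: 2 = 2^1
New prefix = 22 - 1 = 21
Supernet: 73.117.88.0/21


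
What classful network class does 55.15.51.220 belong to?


First octet: 55
Binary: 00110111
0xxxxxxx -> Class A (1-126)
Class A, default mask 255.0.0.0 (/8)


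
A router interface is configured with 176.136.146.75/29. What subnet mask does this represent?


/29 means 29 network bits, 3 host bits
Binary: 11111111111111111111111111111000
Mask: 255.255.255.248


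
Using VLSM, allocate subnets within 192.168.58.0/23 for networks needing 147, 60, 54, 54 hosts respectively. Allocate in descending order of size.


147 hosts -> /24 (254 usable): 192.168.58.0/24
60 hosts -> /26 (62 usable): 192.168.59.0/26
54 hosts -> /26 (62 usable): 192.168.59.64/26
54 hosts -> /26 (62 usable): 192.168.59.128/26
Allocation: 192.168.58.0/24 (147 hosts, 254 usable); 192.168.59.0/26 (60 hosts, 62 usable); 192.168.59.64/26 (54 hosts, 62 usable); 192.168.59.128/26 (54 hosts, 62 usable)


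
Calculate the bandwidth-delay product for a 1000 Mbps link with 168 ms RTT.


BDP = bandwidth * RTT
= 1000 Mbps * 168 ms
= 1000 * 1e6 * 168 / 1000 bits
= 168000000 bits
= 21000000 bytes
= 20507.8125 KB
BDP = 168000000 bits (21000000 bytes)


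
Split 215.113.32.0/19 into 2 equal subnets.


New prefix = 19 + 1 = 20
Each subnet has 4096 addresses
  215.113.32.0/20
  215.113.48.0/20
Subnets: 215.113.32.0/20, 215.113.48.0/20


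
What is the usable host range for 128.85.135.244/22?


Network: 128.85.132.0
Broadcast: 128.85.135.255
First usable = network + 1
Last usable = broadcast - 1
Range: 128.85.132.1 to 128.85.135.254


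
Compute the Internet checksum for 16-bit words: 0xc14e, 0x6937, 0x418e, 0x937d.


Sum all words (with carry folding):
+ 0xc14e = 0xc14e
+ 0x6937 = 0x2a86
+ 0x418e = 0x6c14
+ 0x937d = 0xff91
One's complement: ~0xff91
Checksum = 0x006e


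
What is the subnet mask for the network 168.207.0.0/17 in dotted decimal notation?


/17 means 17 network bits, 15 host bits
Binary: 11111111111111111000000000000000
Mask: 255.255.128.0


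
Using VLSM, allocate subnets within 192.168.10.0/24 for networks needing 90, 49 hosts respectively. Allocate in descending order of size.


90 hosts -> /25 (126 usable): 192.168.10.0/25
49 hosts -> /26 (62 usable): 192.168.10.128/26
Allocation: 192.168.10.0/25 (90 hosts, 126 usable); 192.168.10.128/26 (49 hosts, 62 usable)


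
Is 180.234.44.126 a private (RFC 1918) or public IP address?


RFC 1918 private ranges:
  10.0.0.0/8 (10.0.0.0 - 10.255.255.255)
  172.16.0.0/12 (172.16.0.0 - 172.31.255.255)
  192.168.0.0/16 (192.168.0.0 - 192.168.255.255)
Public (not in any RFC 1918 range)


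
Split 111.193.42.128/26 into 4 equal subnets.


New prefix = 26 + 2 = 28
Each subnet has 16 addresses
  111.193.42.128/28
  111.193.42.144/28
  111.193.42.160/28
  111.193.42.176/28
Subnets: 111.193.42.128/28, 111.193.42.144/28, 111.193.42.160/28, 111.193.42.176/28


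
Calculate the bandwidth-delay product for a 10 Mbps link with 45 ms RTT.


BDP = bandwidth * RTT
= 10 Mbps * 45 ms
= 10 * 1e6 * 45 / 1000 bits
= 450000 bits
= 56250 bytes
= 54.9316 KB
BDP = 450000 bits (56250 bytes)


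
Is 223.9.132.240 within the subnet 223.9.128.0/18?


Subnet network: 223.9.128.0
Test IP AND mask: 223.9.128.0
Yes, 223.9.132.240 is in 223.9.128.0/18


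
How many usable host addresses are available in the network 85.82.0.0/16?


Host bits = 32 - 16 = 16
Total addresses = 2^16 = 65536
Usable = total - 2 (network and broadcast)
Usable hosts: 65534


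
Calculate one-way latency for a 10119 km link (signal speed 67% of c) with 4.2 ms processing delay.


Speed = 0.67 * 3e5 km/s = 201000 km/s
Propagation delay = 10119 / 201000 = 0.0503 s = 50.3433 ms
Processing delay = 4.2 ms
Total one-way latency = 54.5433 ms


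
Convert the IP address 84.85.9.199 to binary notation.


84 = 01010100
85 = 01010101
9 = 00001001
199 = 11000111
Binary: 01010100.01010101.00001001.11000111


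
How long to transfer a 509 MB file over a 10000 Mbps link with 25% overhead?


Effective throughput = 10000 * (1 - 25/100) = 7500 Mbps
File size in Mb = 509 * 8 = 4072 Mb
Time = 4072 / 7500
Time = 0.5429 seconds


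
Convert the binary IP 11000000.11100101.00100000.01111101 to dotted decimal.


11000000 = 192
11100101 = 229
00100000 = 32
01111101 = 125
IP: 192.229.32.125


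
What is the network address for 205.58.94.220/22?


IP:   11001101.00111010.01011110.11011100
Mask: 11111111.11111111.11111100.00000000
AND operation:
Net:  11001101.00111010.01011100.00000000
Network: 205.58.92.0/22


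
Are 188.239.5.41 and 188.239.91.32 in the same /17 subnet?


Mask: 255.255.128.0
188.239.5.41 AND mask = 188.239.0.0
188.239.91.32 AND mask = 188.239.0.0
Yes, same subnet (188.239.0.0)


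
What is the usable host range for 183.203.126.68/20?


Network: 183.203.112.0
Broadcast: 183.203.127.255
First usable = network + 1
Last usable = broadcast - 1
Range: 183.203.112.1 to 183.203.127.254


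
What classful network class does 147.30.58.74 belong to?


First octet: 147
Binary: 10010011
10xxxxxx -> Class B (128-191)
Class B, default mask 255.255.0.0 (/16)


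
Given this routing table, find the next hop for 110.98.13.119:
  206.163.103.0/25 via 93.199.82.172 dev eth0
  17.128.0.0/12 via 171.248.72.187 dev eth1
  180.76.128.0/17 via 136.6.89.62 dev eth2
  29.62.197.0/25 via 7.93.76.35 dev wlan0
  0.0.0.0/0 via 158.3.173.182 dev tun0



Longest prefix match for 110.98.13.119:
  /25 206.163.103.0: no
  /12 17.128.0.0: no
  /17 180.76.128.0: no
  /25 29.62.197.0: no
  /0 0.0.0.0: MATCH
Selected: next-hop 158.3.173.182 via tun0 (matched /0)


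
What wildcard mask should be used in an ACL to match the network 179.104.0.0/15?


Subnet mask: 255.254.0.0
Wildcard = 255.255.255.255 - subnet mask
255 - 255 = 0
255 - 254 = 1
255 - 0 = 255
255 - 0 = 255
Wildcard: 0.1.255.255


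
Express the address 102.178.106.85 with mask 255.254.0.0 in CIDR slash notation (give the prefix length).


Binary: 11111111.11111110.00000000.00000000
Count leading 1s
Prefix: /15


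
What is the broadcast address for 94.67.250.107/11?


Network: 94.64.0.0/11
Host bits = 21
Set all host bits to 1:
Broadcast: 94.95.255.255


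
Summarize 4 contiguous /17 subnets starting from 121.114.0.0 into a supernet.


Original prefix: /17
Number of subnets: 4 = 2^2
New prefix = 17 - 2 = 15
Supernet: 121.114.0.0/15


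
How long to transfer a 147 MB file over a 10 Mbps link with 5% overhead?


Effective throughput = 10 * (1 - 5/100) = 9.5 Mbps
File size in Mb = 147 * 8 = 1176 Mb
Time = 1176 / 9.5
Time = 123.7895 seconds


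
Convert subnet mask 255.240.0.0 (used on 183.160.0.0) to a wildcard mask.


Subnet mask: 255.240.0.0
Wildcard = 255.255.255.255 - subnet mask
255 - 255 = 0
255 - 240 = 15
255 - 0 = 255
255 - 0 = 255
Wildcard: 0.15.255.255


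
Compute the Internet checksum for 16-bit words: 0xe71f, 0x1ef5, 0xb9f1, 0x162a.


Sum all words (with carry folding):
+ 0xe71f = 0xe71f
+ 0x1ef5 = 0x0615
+ 0xb9f1 = 0xc006
+ 0x162a = 0xd630
One's complement: ~0xd630
Checksum = 0x29cf


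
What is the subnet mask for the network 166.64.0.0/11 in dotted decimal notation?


/11 means 11 network bits, 21 host bits
Binary: 11111111111000000000000000000000
Mask: 255.224.0.0


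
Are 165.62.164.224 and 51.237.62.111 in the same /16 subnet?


Mask: 255.255.0.0
165.62.164.224 AND mask = 165.62.0.0
51.237.62.111 AND mask = 51.237.0.0
No, different subnets (165.62.0.0 vs 51.237.0.0)


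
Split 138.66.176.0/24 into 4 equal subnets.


New prefix = 24 + 2 = 26
Each subnet has 64 addresses
  138.66.176.0/26
  138.66.176.64/26
  138.66.176.128/26
  138.66.176.192/26
Subnets: 138.66.176.0/26, 138.66.176.64/26, 138.66.176.128/26, 138.66.176.192/26


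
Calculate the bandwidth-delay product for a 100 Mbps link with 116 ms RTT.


BDP = bandwidth * RTT
= 100 Mbps * 116 ms
= 100 * 1e6 * 116 / 1000 bits
= 11600000 bits
= 1450000 bytes
= 1416.0156 KB
BDP = 11600000 bits (1450000 bytes)


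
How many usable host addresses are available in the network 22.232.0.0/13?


Host bits = 32 - 13 = 19
Total addresses = 2^19 = 524288
Usable = total - 2 (network and broadcast)
Usable hosts: 524286


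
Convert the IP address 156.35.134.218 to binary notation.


156 = 10011100
35 = 00100011
134 = 10000110
218 = 11011010
Binary: 10011100.00100011.10000110.11011010


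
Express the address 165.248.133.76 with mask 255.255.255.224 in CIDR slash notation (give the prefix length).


Binary: 11111111.11111111.11111111.11100000
Count leading 1s
Prefix: /27


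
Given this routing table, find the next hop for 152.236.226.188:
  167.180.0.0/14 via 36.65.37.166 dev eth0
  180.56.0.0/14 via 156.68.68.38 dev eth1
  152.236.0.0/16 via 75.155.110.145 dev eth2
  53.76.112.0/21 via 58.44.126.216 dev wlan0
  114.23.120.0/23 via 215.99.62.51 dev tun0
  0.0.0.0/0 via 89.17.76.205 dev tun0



Longest prefix match for 152.236.226.188:
  /14 167.180.0.0: no
  /14 180.56.0.0: no
  /16 152.236.0.0: MATCH
  /21 53.76.112.0: no
  /23 114.23.120.0: no
  /0 0.0.0.0: MATCH
Selected: next-hop 75.155.110.145 via eth2 (matched /16)


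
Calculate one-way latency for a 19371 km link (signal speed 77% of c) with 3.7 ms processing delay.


Speed = 0.77 * 3e5 km/s = 231000 km/s
Propagation delay = 19371 / 231000 = 0.0839 s = 83.8571 ms
Processing delay = 3.7 ms
Total one-way latency = 87.5571 ms


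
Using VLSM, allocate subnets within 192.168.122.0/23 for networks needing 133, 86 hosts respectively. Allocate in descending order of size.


133 hosts -> /24 (254 usable): 192.168.122.0/24
86 hosts -> /25 (126 usable): 192.168.123.0/25
Allocation: 192.168.122.0/24 (133 hosts, 254 usable); 192.168.123.0/25 (86 hosts, 126 usable)


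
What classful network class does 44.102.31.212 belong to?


First octet: 44
Binary: 00101100
0xxxxxxx -> Class A (1-126)
Class A, default mask 255.0.0.0 (/8)


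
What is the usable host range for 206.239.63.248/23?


Network: 206.239.62.0
Broadcast: 206.239.63.255
First usable = network + 1
Last usable = broadcast - 1
Range: 206.239.62.1 to 206.239.63.254


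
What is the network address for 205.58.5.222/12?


IP:   11001101.00111010.00000101.11011110
Mask: 11111111.11110000.00000000.00000000
AND operation:
Net:  11001101.00110000.00000000.00000000
Network: 205.48.0.0/12


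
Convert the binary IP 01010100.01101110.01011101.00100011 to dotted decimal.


01010100 = 84
01101110 = 110
01011101 = 93
00100011 = 35
IP: 84.110.93.35


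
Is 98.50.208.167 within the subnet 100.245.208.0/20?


Subnet network: 100.245.208.0
Test IP AND mask: 98.50.208.0
No, 98.50.208.167 is not in 100.245.208.0/20


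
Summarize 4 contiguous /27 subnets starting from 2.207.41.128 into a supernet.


Original prefix: /27
Number of subnets: 4 = 2^2
New prefix = 27 - 2 = 25
Supernet: 2.207.41.128/25


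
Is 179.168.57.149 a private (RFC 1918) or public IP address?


RFC 1918 private ranges:
  10.0.0.0/8 (10.0.0.0 - 10.255.255.255)
  172.16.0.0/12 (172.16.0.0 - 172.31.255.255)
  192.168.0.0/16 (192.168.0.0 - 192.168.255.255)
Public (not in any RFC 1918 range)


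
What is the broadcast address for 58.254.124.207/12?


Network: 58.240.0.0/12
Host bits = 20
Set all host bits to 1:
Broadcast: 58.255.255.255


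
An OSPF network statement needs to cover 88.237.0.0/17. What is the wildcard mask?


Subnet mask: 255.255.128.0
Wildcard = 255.255.255.255 - subnet mask
255 - 255 = 0
255 - 255 = 0
255 - 128 = 127
255 - 0 = 255
Wildcard: 0.0.127.255


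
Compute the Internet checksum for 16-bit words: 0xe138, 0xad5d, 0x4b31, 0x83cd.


Sum all words (with carry folding):
+ 0xe138 = 0xe138
+ 0xad5d = 0x8e96
+ 0x4b31 = 0xd9c7
+ 0x83cd = 0x5d95
One's complement: ~0x5d95
Checksum = 0xa26a


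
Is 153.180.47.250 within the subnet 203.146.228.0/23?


Subnet network: 203.146.228.0
Test IP AND mask: 153.180.46.0
No, 153.180.47.250 is not in 203.146.228.0/23


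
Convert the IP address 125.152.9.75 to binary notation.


125 = 01111101
152 = 10011000
9 = 00001001
75 = 01001011
Binary: 01111101.10011000.00001001.01001011


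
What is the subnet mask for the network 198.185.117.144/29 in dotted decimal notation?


/29 means 29 network bits, 3 host bits
Binary: 11111111111111111111111111111000
Mask: 255.255.255.248


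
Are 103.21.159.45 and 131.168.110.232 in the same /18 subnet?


Mask: 255.255.192.0
103.21.159.45 AND mask = 103.21.128.0
131.168.110.232 AND mask = 131.168.64.0
No, different subnets (103.21.128.0 vs 131.168.64.0)


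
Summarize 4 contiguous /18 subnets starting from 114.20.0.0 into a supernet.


Original prefix: /18
Number of subnets: 4 = 2^2
New prefix = 18 - 2 = 16
Supernet: 114.20.0.0/16


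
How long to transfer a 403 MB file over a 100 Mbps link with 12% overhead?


Effective throughput = 100 * (1 - 12/100) = 88 Mbps
File size in Mb = 403 * 8 = 3224 Mb
Time = 3224 / 88
Time = 36.6364 seconds


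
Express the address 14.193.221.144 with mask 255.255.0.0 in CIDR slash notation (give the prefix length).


Binary: 11111111.11111111.00000000.00000000
Count leading 1s
Prefix: /16


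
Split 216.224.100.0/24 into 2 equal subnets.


New prefix = 24 + 1 = 25
Each subnet has 128 addresses
  216.224.100.0/25
  216.224.100.128/25
Subnets: 216.224.100.0/25, 216.224.100.128/25


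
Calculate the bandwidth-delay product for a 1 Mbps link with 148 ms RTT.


BDP = bandwidth * RTT
= 1 Mbps * 148 ms
= 1 * 1e6 * 148 / 1000 bits
= 148000 bits
= 18500 bytes
= 18.0664 KB
BDP = 148000 bits (18500 bytes)


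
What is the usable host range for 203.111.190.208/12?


Network: 203.96.0.0
Broadcast: 203.111.255.255
First usable = network + 1
Last usable = broadcast - 1
Range: 203.96.0.1 to 203.111.255.254


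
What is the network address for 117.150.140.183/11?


IP:   01110101.10010110.10001100.10110111
Mask: 11111111.11100000.00000000.00000000
AND operation:
Net:  01110101.10000000.00000000.00000000
Network: 117.128.0.0/11


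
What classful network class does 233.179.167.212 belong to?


First octet: 233
Binary: 11101001
1110xxxx -> Class D (224-239)
Class D (multicast), default mask N/A


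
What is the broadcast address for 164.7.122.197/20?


Network: 164.7.112.0/20
Host bits = 12
Set all host bits to 1:
Broadcast: 164.7.127.255


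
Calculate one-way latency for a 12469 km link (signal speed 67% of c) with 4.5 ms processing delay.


Speed = 0.67 * 3e5 km/s = 201000 km/s
Propagation delay = 12469 / 201000 = 0.062 s = 62.0348 ms
Processing delay = 4.5 ms
Total one-way latency = 66.5348 ms
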